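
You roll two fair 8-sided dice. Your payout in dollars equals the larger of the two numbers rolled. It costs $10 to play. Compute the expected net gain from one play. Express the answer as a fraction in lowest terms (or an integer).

Distribution of the larger of the two numbers rolled: 1 w.p. 1/64, 2 w.p. 3/64, 3 w.p. 5/64, 4 w.p. 7/64, 5 w.p. 9/64, 6 w.p. 11/64, …
E[payout] = (1/64)·1 + (3/64)·2 + (5/64)·3 + (7/64)·4 + (9/64)·5 + (11/64)·6 + (13/64)·7 + (15/64)·8 = 93/16
Expected profit = 93/16 − 10 = -67/16

-67/16 dollars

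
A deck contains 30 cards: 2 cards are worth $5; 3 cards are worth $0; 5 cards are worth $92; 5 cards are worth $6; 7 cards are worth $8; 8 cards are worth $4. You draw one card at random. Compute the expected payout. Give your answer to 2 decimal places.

E[payout] = (2/30)·5 + (3/30)·0 + (5/30)·92 + (5/30)·6 + (7/30)·8 + (8/30)·4 = 98/5
≈ $19.60

$19.60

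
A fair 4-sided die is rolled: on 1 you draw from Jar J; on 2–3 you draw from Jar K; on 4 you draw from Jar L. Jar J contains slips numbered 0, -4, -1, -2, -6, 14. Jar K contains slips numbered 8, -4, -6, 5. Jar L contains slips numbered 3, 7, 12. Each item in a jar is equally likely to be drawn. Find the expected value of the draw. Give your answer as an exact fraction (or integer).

E[X | Jar J] = (0 − 4 − 1 − 2 − 6 + 14)/6 = 1/6
E[X | Jar K] = (8 − 4 − 6 + 5)/4 = 3/4
E[X | Jar L] = (3 + 7 + 12)/3 = 22/3
E[X] = (1/4)·1/6 + (1/2)·3/4 + (1/4)·22/3 = 9/4

9/4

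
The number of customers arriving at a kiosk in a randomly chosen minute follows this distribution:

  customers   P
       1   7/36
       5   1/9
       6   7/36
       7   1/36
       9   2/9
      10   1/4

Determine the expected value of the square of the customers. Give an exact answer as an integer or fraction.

E[X²] = (7/36)·1 + (1/9)·25 + (7/36)·36 + (1/36)·49 + (2/9)·81 + (1/4)·100
     = 163/3

163/3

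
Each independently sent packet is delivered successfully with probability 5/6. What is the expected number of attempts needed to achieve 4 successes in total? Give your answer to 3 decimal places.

4.800

By linearity (sum of 4 independent geometric waits), E[trials] = 4/p = 4/(5/6) = 24/5.
≈ 4.800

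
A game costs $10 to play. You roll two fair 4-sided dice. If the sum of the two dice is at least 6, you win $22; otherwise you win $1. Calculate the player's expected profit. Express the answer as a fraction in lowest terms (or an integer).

E[payout] = (5/8)·1 + (3/8)·22 = 71/8
Expected profit = 71/8 − 10 = -9/8

-9/8 dollars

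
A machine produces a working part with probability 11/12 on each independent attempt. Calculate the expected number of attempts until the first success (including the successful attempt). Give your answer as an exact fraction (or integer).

12/11

For a geometric distribution, E[trials] = 1/p = 1/(11/12) = 12/11.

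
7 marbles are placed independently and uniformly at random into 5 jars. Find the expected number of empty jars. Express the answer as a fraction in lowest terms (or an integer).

16384/15625

Let Xⱼ=1 if jar j is empty. P(Xⱼ=1) = ((5-1)/5)^7 = 16384/78125.
By linearity, E[#empty] = 5·16384/78125 = 16384/15625.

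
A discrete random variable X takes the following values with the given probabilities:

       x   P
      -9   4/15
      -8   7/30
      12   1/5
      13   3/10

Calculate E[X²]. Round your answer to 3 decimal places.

E[X²] = (4/15)·81 + (7/30)·64 + (1/5)·144 + (3/10)·169
     = 3481/30 ≈ 116.033

116.033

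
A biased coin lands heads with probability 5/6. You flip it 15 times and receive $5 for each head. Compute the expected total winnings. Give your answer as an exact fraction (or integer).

E[#heads] = 15·5/6 = 25/2 (linearity over flips).
E[winnings] = 5·25/2 = 125/2.

125/2 dollars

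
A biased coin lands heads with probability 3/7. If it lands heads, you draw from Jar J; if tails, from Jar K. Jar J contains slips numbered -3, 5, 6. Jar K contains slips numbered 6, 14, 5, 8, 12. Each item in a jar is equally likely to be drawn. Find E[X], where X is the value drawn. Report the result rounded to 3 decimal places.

6.286

E[X | Jar J] = (-3 + 5 + 6)/3 = 8/3
E[X | Jar K] = (6 + 14 + 5 + 8 + 12)/5 = 9
E[X] = (3/7)·8/3 + (4/7)·9 = 44/7 ≈ 6.286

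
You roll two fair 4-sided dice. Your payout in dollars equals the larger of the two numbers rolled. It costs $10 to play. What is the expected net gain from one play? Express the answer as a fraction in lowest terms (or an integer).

Distribution of the larger of the two numbers rolled: 1 w.p. 1/16, 2 w.p. 3/16, 3 w.p. 5/16, 4 w.p. 7/16
E[payout] = (1/16)·1 + (3/16)·2 + (5/16)·3 + (7/16)·4 = 25/8
Expected profit = 25/8 − 10 = -55/8

-55/8 dollars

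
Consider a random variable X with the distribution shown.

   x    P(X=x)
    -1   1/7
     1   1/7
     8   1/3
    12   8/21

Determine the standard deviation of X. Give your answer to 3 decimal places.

E[X] = 152/21, E[X²] = 1606/21
Var(X) = E[X²] − (E[X])² = 1606/21 − 23104/441 = 10622/441
SD(X) = √(10622/441) ≈ 4.908

4.908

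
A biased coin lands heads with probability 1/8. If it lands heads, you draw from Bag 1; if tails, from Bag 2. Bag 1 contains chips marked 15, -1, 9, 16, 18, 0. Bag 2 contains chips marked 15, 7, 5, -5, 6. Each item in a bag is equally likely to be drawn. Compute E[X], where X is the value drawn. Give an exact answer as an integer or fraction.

487/80

E[X | Bag 1] = (15 − 1 + 9 + 16 + 18 + 0)/6 = 19/2
E[X | Bag 2] = (15 + 7 + 5 − 5 + 6)/5 = 28/5
E[X] = (1/8)·19/2 + (7/8)·28/5 = 487/80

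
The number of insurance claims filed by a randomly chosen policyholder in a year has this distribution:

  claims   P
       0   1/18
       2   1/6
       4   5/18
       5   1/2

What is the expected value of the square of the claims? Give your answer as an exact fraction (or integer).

E[X²] = (1/18)·0 + (1/6)·4 + (5/18)·16 + (1/2)·25
     = 317/18

317/18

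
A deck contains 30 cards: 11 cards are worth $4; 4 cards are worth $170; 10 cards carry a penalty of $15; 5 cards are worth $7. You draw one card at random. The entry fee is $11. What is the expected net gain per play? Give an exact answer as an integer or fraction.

E[payout] = (11/30)·4 + (4/30)·170 + (10/30)·(-15) + (5/30)·7 = 203/10
Expected profit = 203/10 − 11 = 93/10

93/10 dollars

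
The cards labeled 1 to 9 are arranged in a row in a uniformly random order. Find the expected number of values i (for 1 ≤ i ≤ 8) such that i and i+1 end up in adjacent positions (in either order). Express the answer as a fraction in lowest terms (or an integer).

16/9

For each i ∈ {1,…,8}, let Xᵢ = 1 if i and i+1 are adjacent. P(Xᵢ=1) = 2·(9−1)!/9! = 2/9.
By linearity, E[ΣXᵢ] = (8)·(2/9) = 16/9.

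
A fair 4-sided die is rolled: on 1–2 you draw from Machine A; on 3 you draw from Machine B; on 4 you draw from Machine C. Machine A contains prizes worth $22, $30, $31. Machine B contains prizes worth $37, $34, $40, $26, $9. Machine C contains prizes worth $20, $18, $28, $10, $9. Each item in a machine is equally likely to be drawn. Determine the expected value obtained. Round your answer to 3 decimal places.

$25.383

E[X | Machine A] = (22 + 30 + 31)/3 = 83/3
E[X | Machine B] = (37 + 34 + 40 + 26 + 9)/5 = 146/5
E[X | Machine C] = (20 + 18 + 28 + 10 + 9)/5 = 17
E[X] = (1/2)·83/3 + (1/4)·146/5 + (1/4)·17 = 1523/60 ≈ 25.383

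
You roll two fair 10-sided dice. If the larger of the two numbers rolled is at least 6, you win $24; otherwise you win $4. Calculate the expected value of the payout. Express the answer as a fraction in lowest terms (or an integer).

$19

E[payout] = (1/4)·4 + (3/4)·24 = 19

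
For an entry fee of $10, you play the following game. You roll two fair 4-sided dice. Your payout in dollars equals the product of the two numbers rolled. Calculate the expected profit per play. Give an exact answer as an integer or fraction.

-15/4 dollars

Distribution of the product of the two numbers rolled: 1 w.p. 1/16, 2 w.p. 1/8, 3 w.p. 1/8, 4 w.p. 3/16, 6 w.p. 1/8, 8 w.p. 1/8, …
E[payout] = (1/16)·1 + (1/8)·2 + (1/8)·3 + (3/16)·4 + (1/8)·6 + (1/8)·8 + (1/16)·9 + (1/8)·12 + (1/16)·16 = 25/4
Expected profit = 25/4 − 10 = -15/4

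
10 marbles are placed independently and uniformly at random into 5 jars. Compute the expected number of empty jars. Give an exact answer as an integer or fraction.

1048576/1953125

Let Xⱼ=1 if jar j is empty. P(Xⱼ=1) = ((5-1)/5)^10 = 1048576/9765625.
By linearity, E[#empty] = 5·1048576/9765625 = 1048576/1953125.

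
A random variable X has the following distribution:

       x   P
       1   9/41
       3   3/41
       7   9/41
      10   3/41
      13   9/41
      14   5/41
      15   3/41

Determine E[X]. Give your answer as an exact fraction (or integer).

E[X] = (9/41)·1 + (3/41)·3 + (9/41)·7 + (3/41)·10 + (9/41)·13 + (5/41)·14 + (3/41)·15
     = 343/41

343/41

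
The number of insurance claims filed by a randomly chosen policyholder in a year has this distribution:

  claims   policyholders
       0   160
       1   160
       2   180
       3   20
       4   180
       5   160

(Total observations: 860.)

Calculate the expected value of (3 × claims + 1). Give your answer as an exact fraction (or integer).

358/43

Total = 860, so P(claims=0) = 160/860, etc.
E[3x+1] = (8/43)·1 + (8/43)·4 + (9/43)·7 + (1/43)·10 + (9/43)·13 + (8/43)·16
     = 358/43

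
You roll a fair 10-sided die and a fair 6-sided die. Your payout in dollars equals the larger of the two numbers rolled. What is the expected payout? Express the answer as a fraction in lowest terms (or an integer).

73/12 dollars

Distribution of the larger of the two numbers rolled: 1 w.p. 1/60, 2 w.p. 1/20, 3 w.p. 1/12, 4 w.p. 7/60, 5 w.p. 3/20, 6 w.p. 11/60, …
E[payout] = (1/60)·1 + (1/20)·2 + (1/12)·3 + (7/60)·4 + (3/20)·5 + (11/60)·6 + (1/10)·7 + (1/10)·8 + (1/10)·9 + (1/10)·10 = 73/12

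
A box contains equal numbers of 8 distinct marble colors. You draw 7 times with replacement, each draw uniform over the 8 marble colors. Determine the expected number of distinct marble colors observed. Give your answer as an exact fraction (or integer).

Let Xⱼ=1 if type j appears at least once. P(Xⱼ=1) = 1 − ((8−1)/8)^7 = 1273609/2097152.
E[#distinct] = 8·1273609/2097152 = 1273609/262144.

1273609/262144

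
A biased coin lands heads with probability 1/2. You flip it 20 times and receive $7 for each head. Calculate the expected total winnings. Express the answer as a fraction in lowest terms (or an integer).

$70

E[#heads] = 20·1/2 = 10 (linearity over flips).
E[winnings] = 7·10 = 70.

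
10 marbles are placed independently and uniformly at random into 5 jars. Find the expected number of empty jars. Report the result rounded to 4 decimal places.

0.5369

Let Xⱼ=1 if jar j is empty. P(Xⱼ=1) = ((5-1)/5)^10 = 1048576/9765625.
By linearity, E[#empty] = 5·1048576/9765625 = 1048576/1953125.
≈ 0.5369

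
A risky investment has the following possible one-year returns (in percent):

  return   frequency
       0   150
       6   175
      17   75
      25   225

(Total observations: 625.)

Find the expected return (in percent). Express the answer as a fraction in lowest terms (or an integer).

318/25

Total = 625, so P(return=0) = 150/625, etc.
E[X] = (6/25)·0 + (7/25)·6 + (3/25)·17 + (9/25)·25
     = 318/25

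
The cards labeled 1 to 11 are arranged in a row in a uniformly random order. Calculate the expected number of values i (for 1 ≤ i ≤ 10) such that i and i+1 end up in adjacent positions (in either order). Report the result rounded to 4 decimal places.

1.8182

For each i ∈ {1,…,10}, let Xᵢ = 1 if i and i+1 are adjacent. P(Xᵢ=1) = 2·(11−1)!/11! = 2/11.
By linearity, E[ΣXᵢ] = (10)·(2/11) = 20/11.
≈ 1.8182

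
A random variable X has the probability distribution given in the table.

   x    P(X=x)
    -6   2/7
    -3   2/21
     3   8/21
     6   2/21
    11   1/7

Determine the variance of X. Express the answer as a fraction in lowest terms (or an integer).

E[X] = (2/7)·(-6) + (2/21)·(-3) + (8/21)·3 + (2/21)·6 + (1/7)·11 = 9/7
E[X²] = (2/7)·36 + (2/21)·9 + (8/21)·9 + (2/21)·36 + (1/7)·121 = 247/7
Var(X) = 247/7 − (9/7)² = 1648/49

1648/49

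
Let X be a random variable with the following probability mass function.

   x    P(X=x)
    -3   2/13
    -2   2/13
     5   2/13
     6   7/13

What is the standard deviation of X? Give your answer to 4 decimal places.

E[X] = 42/13, E[X²] = 328/13
Var(X) = E[X²] − (E[X])² = 328/13 − 1764/169 = 2500/169
SD(X) = √(2500/169) ≈ 3.8462

3.8462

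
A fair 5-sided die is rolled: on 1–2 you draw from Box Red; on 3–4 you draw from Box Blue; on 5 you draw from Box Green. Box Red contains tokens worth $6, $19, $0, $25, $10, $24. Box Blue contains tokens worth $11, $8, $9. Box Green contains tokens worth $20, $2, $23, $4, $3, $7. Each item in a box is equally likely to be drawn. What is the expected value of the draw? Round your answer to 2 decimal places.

$11.30

E[X | Box Red] = (6 + 19 + 0 + 25 + 10 + 24)/6 = 14
E[X | Box Blue] = (11 + 8 + 9)/3 = 28/3
E[X | Box Green] = (20 + 2 + 23 + 4 + 3 + 7)/6 = 59/6
E[X] = (2/5)·14 + (2/5)·28/3 + (1/5)·59/6 = 113/10 ≈ 11.30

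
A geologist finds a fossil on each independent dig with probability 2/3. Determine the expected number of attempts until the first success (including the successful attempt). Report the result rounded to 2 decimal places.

1.50

For a geometric distribution, E[trials] = 1/p = 1/(2/3) = 3/2.
≈ 1.50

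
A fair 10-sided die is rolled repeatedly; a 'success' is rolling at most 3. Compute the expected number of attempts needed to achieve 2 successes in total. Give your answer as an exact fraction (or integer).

By linearity (sum of 2 independent geometric waits), E[trials] = 2/p = 2/(3/10) = 20/3.

20/3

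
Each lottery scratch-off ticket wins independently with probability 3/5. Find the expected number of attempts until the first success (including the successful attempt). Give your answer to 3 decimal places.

1.667

For a geometric distribution, E[trials] = 1/p = 1/(3/5) = 5/3.
≈ 1.667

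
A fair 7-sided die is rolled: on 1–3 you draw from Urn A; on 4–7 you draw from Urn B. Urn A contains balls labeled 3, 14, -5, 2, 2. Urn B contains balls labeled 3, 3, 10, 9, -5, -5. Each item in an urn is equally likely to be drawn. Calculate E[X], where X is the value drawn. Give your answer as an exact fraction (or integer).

14/5

E[X | Urn A] = (3 + 14 − 5 + 2 + 2)/5 = 16/5
E[X | Urn B] = (3 + 3 + 10 + 9 − 5 − 5)/6 = 5/2
E[X] = (3/7)·16/5 + (4/7)·5/2 = 14/5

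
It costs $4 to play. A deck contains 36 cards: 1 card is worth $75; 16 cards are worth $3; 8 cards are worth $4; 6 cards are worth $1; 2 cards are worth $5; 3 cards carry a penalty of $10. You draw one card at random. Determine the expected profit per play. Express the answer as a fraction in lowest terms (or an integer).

E[payout] = (1/36)·75 + (16/36)·3 + (8/36)·4 + (6/36)·1 + (2/36)·5 + (3/36)·(-10) = 47/12
Expected profit = 47/12 − 4 = -1/12

-1/12 dollars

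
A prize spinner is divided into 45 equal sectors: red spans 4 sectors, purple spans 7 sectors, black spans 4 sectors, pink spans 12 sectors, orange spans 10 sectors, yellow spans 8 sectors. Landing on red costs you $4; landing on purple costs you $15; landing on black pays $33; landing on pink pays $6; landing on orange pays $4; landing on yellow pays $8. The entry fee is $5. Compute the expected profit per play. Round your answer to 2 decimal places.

-$0.84

E[payout] = (4/45)·(-4) + (7/45)·(-15) + (4/45)·33 + (12/45)·6 + (10/45)·4 + (8/45)·8 = 187/45
Expected profit = 187/45 − 5 = -38/45 ≈ -$0.84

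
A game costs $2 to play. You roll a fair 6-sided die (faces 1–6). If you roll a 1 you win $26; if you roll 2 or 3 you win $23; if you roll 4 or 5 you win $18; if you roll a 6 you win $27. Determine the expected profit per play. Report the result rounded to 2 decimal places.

E[payout] = (1/3)·18 + (1/3)·23 + (1/6)·26 + (1/6)·27 = 45/2
Expected profit = 45/2 − 2 = 41/2 ≈ $20.50

$20.50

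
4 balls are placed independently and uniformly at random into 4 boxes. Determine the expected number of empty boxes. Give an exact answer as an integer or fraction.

Let Xⱼ=1 if box j is empty. P(Xⱼ=1) = ((4-1)/4)^4 = 81/256.
By linearity, E[#empty] = 4·81/256 = 81/64.

81/64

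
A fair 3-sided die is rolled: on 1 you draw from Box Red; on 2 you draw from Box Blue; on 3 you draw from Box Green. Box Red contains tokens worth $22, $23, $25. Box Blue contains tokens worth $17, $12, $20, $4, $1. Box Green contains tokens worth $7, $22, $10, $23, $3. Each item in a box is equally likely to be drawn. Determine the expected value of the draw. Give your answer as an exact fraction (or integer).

707/45 dollars

E[X | Box Red] = (22 + 23 + 25)/3 = 70/3
E[X | Box Blue] = (17 + 12 + 20 + 4 + 1)/5 = 54/5
E[X | Box Green] = (7 + 22 + 10 + 23 + 3)/5 = 13
E[X] = (1/3)·70/3 + (1/3)·54/5 + (1/3)·13 = 707/45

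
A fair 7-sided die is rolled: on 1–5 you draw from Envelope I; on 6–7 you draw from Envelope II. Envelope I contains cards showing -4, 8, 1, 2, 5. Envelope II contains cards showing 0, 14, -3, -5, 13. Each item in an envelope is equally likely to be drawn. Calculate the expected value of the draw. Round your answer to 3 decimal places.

2.800

E[X | Envelope I] = (-4 + 8 + 1 + 2 + 5)/5 = 12/5
E[X | Envelope II] = (0 + 14 − 3 − 5 + 13)/5 = 19/5
E[X] = (5/7)·12/5 + (2/7)·19/5 = 14/5 ≈ 2.800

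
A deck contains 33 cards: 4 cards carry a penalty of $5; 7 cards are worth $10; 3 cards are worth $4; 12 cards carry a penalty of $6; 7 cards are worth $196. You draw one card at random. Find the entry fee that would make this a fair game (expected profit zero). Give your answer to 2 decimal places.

$41.27

E[payout] = (4/33)·(-5) + (7/33)·10 + (3/33)·4 + (12/33)·(-6) + (7/33)·196 = 454/11
Fair fee = E[payout] = 454/11 ≈ $41.27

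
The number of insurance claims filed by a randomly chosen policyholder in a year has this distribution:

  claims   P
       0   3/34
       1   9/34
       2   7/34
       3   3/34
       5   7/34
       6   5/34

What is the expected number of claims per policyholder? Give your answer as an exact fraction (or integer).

E[X] = (3/34)·0 + (9/34)·1 + (7/34)·2 + (3/34)·3 + (7/34)·5 + (5/34)·6
     = 97/34

97/34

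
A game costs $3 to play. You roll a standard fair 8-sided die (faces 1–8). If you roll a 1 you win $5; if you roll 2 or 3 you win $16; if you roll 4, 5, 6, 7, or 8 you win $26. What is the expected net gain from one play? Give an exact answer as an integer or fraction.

E[payout] = (1/8)·5 + (1/4)·16 + (5/8)·26 = 167/8
Expected profit = 167/8 − 3 = 143/8

143/8 dollars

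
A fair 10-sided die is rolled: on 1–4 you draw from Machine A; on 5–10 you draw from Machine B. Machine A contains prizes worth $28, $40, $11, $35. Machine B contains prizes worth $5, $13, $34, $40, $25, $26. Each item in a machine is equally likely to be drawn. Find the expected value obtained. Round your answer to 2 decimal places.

E[X | Machine A] = (28 + 40 + 11 + 35)/4 = 57/2
E[X | Machine B] = (5 + 13 + 34 + 40 + 25 + 26)/6 = 143/6
E[X] = (2/5)·57/2 + (3/5)·143/6 = 257/10 ≈ 25.70

$25.70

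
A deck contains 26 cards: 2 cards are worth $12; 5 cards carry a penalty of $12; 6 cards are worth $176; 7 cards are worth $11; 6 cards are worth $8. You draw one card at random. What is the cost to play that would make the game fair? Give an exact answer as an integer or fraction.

1145/26 dollars

E[payout] = (2/26)·12 + (5/26)·(-12) + (6/26)·176 + (7/26)·11 + (6/26)·8 = 1145/26
Fair fee = E[payout] = 1145/26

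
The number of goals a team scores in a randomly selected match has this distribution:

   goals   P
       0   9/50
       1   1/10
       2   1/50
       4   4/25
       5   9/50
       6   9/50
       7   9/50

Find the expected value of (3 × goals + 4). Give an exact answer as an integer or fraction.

803/50

E[3x+4] = (9/50)·4 + (1/10)·7 + (1/50)·10 + (4/25)·16 + (9/50)·19 + (9/50)·22 + (9/50)·25
     = 803/50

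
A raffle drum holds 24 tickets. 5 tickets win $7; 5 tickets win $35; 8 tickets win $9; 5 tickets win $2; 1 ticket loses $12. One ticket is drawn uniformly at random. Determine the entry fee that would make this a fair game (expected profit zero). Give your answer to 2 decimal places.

$11.67

E[payout] = (5/24)·7 + (5/24)·35 + (8/24)·9 + (5/24)·2 + (1/24)·(-12) = 35/3
Fair fee = E[payout] = 35/3 ≈ $11.67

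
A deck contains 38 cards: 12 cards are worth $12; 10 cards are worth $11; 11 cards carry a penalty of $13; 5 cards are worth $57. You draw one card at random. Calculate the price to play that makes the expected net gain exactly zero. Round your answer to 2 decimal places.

E[payout] = (12/38)·12 + (10/38)·11 + (11/38)·(-13) + (5/38)·57 = 198/19
Fair fee = E[payout] = 198/19 ≈ $10.42

$10.42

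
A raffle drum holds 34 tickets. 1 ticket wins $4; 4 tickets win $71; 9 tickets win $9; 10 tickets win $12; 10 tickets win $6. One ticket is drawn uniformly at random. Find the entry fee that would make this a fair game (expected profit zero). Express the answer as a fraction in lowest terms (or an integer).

E[payout] = (1/34)·4 + (4/34)·71 + (9/34)·9 + (10/34)·12 + (10/34)·6 = 549/34
Fair fee = E[payout] = 549/34

549/34 dollars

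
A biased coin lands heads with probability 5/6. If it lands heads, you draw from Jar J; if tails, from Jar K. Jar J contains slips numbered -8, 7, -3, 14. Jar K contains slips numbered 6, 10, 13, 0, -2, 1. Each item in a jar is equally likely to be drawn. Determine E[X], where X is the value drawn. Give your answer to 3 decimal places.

E[X | Jar J] = (-8 + 7 − 3 + 14)/4 = 5/2
E[X | Jar K] = (6 + 10 + 13 + 0 − 2 + 1)/6 = 14/3
E[X] = (5/6)·5/2 + (1/6)·14/3 = 103/36 ≈ 2.861

2.861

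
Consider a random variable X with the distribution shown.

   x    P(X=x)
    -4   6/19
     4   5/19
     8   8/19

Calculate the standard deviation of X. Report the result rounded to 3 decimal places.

E[X] = 60/19, E[X²] = 688/19
Var(X) = E[X²] − (E[X])² = 688/19 − 3600/361 = 9472/361
SD(X) = √(9472/361) ≈ 5.122

5.122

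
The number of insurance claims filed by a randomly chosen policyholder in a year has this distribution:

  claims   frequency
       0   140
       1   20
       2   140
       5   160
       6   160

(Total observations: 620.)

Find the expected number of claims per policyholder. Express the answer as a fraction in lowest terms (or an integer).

103/31

Total = 620, so P(claims=0) = 140/620, etc.
E[X] = (7/31)·0 + (1/31)·1 + (7/31)·2 + (8/31)·5 + (8/31)·6
     = 103/31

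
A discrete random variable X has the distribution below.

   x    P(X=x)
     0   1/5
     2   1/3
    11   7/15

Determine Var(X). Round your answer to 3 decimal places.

24.160

E[X] = (1/5)·0 + (1/3)·2 + (7/15)·11 = 29/5
E[X²] = (1/5)·0 + (1/3)·4 + (7/15)·121 = 289/5
Var(X) = 289/5 − (29/5)² = 604/25 ≈ 24.160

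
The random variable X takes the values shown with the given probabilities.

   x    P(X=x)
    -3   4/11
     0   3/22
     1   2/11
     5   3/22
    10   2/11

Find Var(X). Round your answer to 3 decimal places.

E[X] = (4/11)·(-3) + (3/22)·0 + (2/11)·1 + (3/22)·5 + (2/11)·10 = 35/22
E[X²] = (4/11)·9 + (3/22)·0 + (2/11)·1 + (3/22)·25 + (2/11)·100 = 551/22
Var(X) = 551/22 − (35/22)² = 10897/484 ≈ 22.514

22.514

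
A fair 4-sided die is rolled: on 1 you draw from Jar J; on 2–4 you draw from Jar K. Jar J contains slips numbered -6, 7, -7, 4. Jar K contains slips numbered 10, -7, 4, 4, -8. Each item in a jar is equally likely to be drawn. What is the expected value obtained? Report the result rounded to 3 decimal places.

0.325

E[X | Jar J] = (-6 + 7 − 7 + 4)/4 = -1/2
E[X | Jar K] = (10 − 7 + 4 + 4 − 8)/5 = 3/5
E[X] = (1/4)·(-1/2) + (3/4)·3/5 = 13/40 ≈ 0.325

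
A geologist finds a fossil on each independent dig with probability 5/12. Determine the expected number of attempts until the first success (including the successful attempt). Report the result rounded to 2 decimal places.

2.40

For a geometric distribution, E[trials] = 1/p = 1/(5/12) = 12/5.
≈ 2.40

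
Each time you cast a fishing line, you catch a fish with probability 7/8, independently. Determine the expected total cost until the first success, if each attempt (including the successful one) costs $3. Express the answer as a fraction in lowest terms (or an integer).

24/7 dollars

E[#attempts] = 1/p = 8/7; E[cost] = 3·8/7 = 24/7.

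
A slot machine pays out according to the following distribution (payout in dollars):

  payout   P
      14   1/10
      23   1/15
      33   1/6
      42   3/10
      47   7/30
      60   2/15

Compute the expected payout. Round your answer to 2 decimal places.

E[X] = (1/10)·14 + (1/15)·23 + (1/6)·33 + (3/10)·42 + (7/30)·47 + (2/15)·60
     = 40 ≈ 40.00

$40.00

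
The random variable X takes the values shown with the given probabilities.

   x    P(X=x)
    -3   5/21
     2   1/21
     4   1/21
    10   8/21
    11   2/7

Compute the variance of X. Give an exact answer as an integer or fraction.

E[X] = (5/21)·(-3) + (1/21)·2 + (1/21)·4 + (8/21)·10 + (2/7)·11 = 137/21
E[X²] = (5/21)·9 + (1/21)·4 + (1/21)·16 + (8/21)·100 + (2/7)·121 = 1591/21
Var(X) = 1591/21 − (137/21)² = 14642/441

14642/441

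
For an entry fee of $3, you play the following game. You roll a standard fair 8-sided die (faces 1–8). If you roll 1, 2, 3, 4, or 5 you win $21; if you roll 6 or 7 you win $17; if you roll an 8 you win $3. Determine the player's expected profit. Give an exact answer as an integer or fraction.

E[payout] = (1/8)·3 + (1/4)·17 + (5/8)·21 = 71/4
Expected profit = 71/4 − 3 = 59/4

59/4 dollars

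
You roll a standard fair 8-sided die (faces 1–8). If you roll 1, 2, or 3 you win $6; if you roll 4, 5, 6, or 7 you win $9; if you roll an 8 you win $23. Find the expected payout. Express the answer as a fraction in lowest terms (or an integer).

77/8 dollars

E[payout] = (3/8)·6 + (1/2)·9 + (1/8)·23 = 77/8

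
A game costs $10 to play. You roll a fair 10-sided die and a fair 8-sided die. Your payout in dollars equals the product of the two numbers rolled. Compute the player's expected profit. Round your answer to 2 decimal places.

Distribution of the product of the two numbers rolled: 1 w.p. 1/80, 2 w.p. 1/40, 3 w.p. 1/40, 4 w.p. 3/80, 5 w.p. 1/40, 6 w.p. 1/20, …
E[payout] = (1/80)·1 + (1/40)·2 + (1/40)·3 + (3/80)·4 + (1/40)·5 + (1/20)·6 + (1/40)·7 + (1/20)·8 + (1/40)·9 + (3/80)·10 + (1/20)·12 + (1/40)·14 + (1/40)·15 + (3/80)·16 + (3/80)·18 + (3/80)·20 + (1/40)·21 + (1/20)·24 + (1/80)·25 + (1/80)·27 + (1/40)·28 + (3/80)·30 + (1/40)·32 + (1/40)·35 + (1/40)·36 + (3/80)·40 + (1/40)·42 + (1/80)·45 + (1/40)·48 + (1/80)·49 + (1/80)·50 + (1/80)·54 + (1/40)·56 + (1/80)·60 + (1/80)·63 + (1/80)·64 + (1/80)·70 + (1/80)·72 + (1/80)·80 = 99/4
Expected profit = 99/4 − 10 = 59/4 ≈ $14.75

$14.75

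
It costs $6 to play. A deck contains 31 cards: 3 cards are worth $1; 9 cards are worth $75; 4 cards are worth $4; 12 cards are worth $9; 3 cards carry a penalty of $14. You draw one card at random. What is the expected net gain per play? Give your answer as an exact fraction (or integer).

574/31 dollars

E[payout] = (3/31)·1 + (9/31)·75 + (4/31)·4 + (12/31)·9 + (3/31)·(-14) = 760/31
Expected profit = 760/31 − 6 = 574/31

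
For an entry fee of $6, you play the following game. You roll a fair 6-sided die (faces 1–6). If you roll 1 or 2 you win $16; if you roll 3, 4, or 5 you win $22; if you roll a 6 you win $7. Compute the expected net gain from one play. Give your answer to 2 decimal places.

$11.50

E[payout] = (1/6)·7 + (1/3)·16 + (1/2)·22 = 35/2
Expected profit = 35/2 − 6 = 23/2 ≈ $11.50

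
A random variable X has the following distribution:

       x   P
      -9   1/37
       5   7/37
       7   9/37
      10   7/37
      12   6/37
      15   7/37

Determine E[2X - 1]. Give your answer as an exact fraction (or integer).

635/37

E[2x-1] = (1/37)·(-19) + (7/37)·9 + (9/37)·13 + (7/37)·19 + (6/37)·23 + (7/37)·29
     = 635/37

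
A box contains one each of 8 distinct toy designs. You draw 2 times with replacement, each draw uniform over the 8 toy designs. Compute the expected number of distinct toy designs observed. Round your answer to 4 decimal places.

Let Xⱼ=1 if type j appears at least once. P(Xⱼ=1) = 1 − ((8−1)/8)^2 = 15/64.
E[#distinct] = 8·15/64 = 15/8.
≈ 1.8750

1.8750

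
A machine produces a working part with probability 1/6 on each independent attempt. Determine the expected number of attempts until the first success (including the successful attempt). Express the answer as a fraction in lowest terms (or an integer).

6

For a geometric distribution, E[trials] = 1/p = 1/(1/6) = 6.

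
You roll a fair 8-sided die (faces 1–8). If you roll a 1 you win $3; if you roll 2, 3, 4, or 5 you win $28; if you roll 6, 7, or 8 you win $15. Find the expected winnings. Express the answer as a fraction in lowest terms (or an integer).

E[payout] = (1/8)·3 + (3/8)·15 + (1/2)·28 = 20

$20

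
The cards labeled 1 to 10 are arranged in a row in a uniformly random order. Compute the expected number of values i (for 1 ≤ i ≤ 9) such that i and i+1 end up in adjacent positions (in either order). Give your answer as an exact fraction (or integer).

For each i ∈ {1,…,9}, let Xᵢ = 1 if i and i+1 are adjacent. P(Xᵢ=1) = 2·(10−1)!/10! = 2/10.
By linearity, E[ΣXᵢ] = (9)·(2/10) = 9/5.

9/5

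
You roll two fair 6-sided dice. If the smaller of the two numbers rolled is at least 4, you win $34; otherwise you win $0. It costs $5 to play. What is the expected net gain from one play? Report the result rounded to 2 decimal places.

E[payout] = (3/4)·0 + (1/4)·34 = 17/2
Expected profit = 17/2 − 5 = 7/2 ≈ $3.50

$3.50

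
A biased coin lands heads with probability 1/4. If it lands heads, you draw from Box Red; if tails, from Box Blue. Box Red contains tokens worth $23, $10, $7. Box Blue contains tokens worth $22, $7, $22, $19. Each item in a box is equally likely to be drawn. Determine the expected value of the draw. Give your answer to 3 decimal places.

E[X | Box Red] = (23 + 10 + 7)/3 = 40/3
E[X | Box Blue] = (22 + 7 + 22 + 19)/4 = 35/2
E[X] = (1/4)·40/3 + (3/4)·35/2 = 395/24 ≈ 16.458

$16.458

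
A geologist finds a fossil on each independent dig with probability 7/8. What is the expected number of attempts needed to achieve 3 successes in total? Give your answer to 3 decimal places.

By linearity (sum of 3 independent geometric waits), E[trials] = 3/p = 3/(7/8) = 24/7.
≈ 3.429

3.429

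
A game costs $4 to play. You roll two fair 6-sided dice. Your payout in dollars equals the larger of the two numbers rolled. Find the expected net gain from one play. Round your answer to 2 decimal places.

Distribution of the larger of the two numbers rolled: 1 w.p. 1/36, 2 w.p. 1/12, 3 w.p. 5/36, 4 w.p. 7/36, 5 w.p. 1/4, 6 w.p. 11/36
E[payout] = (1/36)·1 + (1/12)·2 + (5/36)·3 + (7/36)·4 + (1/4)·5 + (11/36)·6 = 161/36
Expected profit = 161/36 − 4 = 17/36 ≈ $0.47

$0.47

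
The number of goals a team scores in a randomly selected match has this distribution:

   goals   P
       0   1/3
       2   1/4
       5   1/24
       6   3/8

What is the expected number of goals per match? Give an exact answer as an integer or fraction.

E[X] = (1/3)·0 + (1/4)·2 + (1/24)·5 + (3/8)·6
     = 71/24

71/24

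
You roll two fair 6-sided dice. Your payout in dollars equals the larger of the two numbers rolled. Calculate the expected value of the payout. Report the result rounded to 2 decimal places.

$4.47

Distribution of the larger of the two numbers rolled: 1 w.p. 1/36, 2 w.p. 1/12, 3 w.p. 5/36, 4 w.p. 7/36, 5 w.p. 1/4, 6 w.p. 11/36
E[payout] = (1/36)·1 + (1/12)·2 + (5/36)·3 + (7/36)·4 + (1/4)·5 + (11/36)·6 = 161/36
≈ $4.47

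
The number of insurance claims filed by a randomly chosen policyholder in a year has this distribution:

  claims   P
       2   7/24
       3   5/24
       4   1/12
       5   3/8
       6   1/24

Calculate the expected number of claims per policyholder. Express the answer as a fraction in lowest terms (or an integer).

11/3

E[X] = (7/24)·2 + (5/24)·3 + (1/12)·4 + (3/8)·5 + (1/24)·6
     = 11/3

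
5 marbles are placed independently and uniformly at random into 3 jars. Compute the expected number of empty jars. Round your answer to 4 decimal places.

0.3951

Let Xⱼ=1 if jar j is empty. P(Xⱼ=1) = ((3-1)/3)^5 = 32/243.
By linearity, E[#empty] = 3·32/243 = 32/81.
≈ 0.3951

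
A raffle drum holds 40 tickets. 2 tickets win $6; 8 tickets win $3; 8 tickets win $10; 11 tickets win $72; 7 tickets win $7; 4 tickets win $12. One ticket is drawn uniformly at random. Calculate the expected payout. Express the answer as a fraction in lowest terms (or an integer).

201/8 dollars

E[payout] = (2/40)·6 + (8/40)·3 + (8/40)·10 + (11/40)·72 + (7/40)·7 + (4/40)·12 = 201/8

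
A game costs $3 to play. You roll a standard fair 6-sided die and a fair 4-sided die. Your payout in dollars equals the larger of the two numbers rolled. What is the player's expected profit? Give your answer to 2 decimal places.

Distribution of the larger of the two numbers rolled: 1 w.p. 1/24, 2 w.p. 1/8, 3 w.p. 5/24, 4 w.p. 7/24, 5 w.p. 1/6, 6 w.p. 1/6
E[payout] = (1/24)·1 + (1/8)·2 + (5/24)·3 + (7/24)·4 + (1/6)·5 + (1/6)·6 = 47/12
Expected profit = 47/12 − 3 = 11/12 ≈ $0.92

$0.92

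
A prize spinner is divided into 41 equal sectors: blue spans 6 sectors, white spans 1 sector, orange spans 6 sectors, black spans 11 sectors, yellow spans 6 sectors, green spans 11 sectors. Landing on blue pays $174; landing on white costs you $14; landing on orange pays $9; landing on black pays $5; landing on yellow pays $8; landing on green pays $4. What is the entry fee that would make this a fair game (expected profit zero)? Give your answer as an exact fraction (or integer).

E[payout] = (6/41)·174 + (1/41)·(-14) + (6/41)·9 + (11/41)·5 + (6/41)·8 + (11/41)·4 = 1231/41
Fair fee = E[payout] = 1231/41

1231/41 dollars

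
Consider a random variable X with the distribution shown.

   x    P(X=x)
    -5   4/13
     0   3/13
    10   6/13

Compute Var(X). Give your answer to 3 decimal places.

44.379

E[X] = (4/13)·(-5) + (3/13)·0 + (6/13)·10 = 40/13
E[X²] = (4/13)·25 + (3/13)·0 + (6/13)·100 = 700/13
Var(X) = 700/13 − (40/13)² = 7500/169 ≈ 44.379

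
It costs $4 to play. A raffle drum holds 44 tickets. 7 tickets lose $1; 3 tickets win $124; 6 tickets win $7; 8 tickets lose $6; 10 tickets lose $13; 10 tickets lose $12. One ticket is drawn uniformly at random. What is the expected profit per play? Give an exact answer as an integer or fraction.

E[payout] = (7/44)·(-1) + (3/44)·124 + (6/44)·7 + (8/44)·(-6) + (10/44)·(-13) + (10/44)·(-12) = 109/44
Expected profit = 109/44 − 4 = -67/44

-67/44 dollars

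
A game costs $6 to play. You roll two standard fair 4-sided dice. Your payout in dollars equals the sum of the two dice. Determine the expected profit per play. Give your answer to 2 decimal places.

-$1.00

Distribution of the sum of the two dice: 2 w.p. 1/16, 3 w.p. 1/8, 4 w.p. 3/16, 5 w.p. 1/4, 6 w.p. 3/16, 7 w.p. 1/8, …
E[payout] = (1/16)·2 + (1/8)·3 + (3/16)·4 + (1/4)·5 + (3/16)·6 + (1/8)·7 + (1/16)·8 = 5
Expected profit = 5 − 6 = -1 ≈ -$1.00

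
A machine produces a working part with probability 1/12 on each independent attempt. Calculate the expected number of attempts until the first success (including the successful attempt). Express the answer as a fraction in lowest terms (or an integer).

For a geometric distribution, E[trials] = 1/p = 1/(1/12) = 12.

12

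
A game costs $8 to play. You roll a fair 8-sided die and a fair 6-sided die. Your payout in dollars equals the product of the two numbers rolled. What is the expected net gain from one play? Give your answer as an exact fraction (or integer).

Distribution of the product of the two numbers rolled: 1 w.p. 1/48, 2 w.p. 1/24, 3 w.p. 1/24, 4 w.p. 1/16, 5 w.p. 1/24, 6 w.p. 1/12, …
E[payout] = (1/48)·1 + (1/24)·2 + (1/24)·3 + (1/16)·4 + (1/24)·5 + (1/12)·6 + (1/48)·7 + (1/16)·8 + (1/48)·9 + (1/24)·10 + (1/12)·12 + (1/48)·14 + (1/24)·15 + (1/24)·16 + (1/24)·18 + (1/24)·20 + (1/48)·21 + (1/16)·24 + (1/48)·25 + (1/48)·28 + (1/24)·30 + (1/48)·32 + (1/48)·35 + (1/48)·36 + (1/48)·40 + (1/48)·42 + (1/48)·48 = 63/4
Expected profit = 63/4 − 8 = 31/4

31/4 dollars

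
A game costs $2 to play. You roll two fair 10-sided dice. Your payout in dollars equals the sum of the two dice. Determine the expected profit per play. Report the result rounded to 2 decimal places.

Distribution of the sum of the two dice: 2 w.p. 1/100, 3 w.p. 1/50, 4 w.p. 3/100, 5 w.p. 1/25, 6 w.p. 1/20, 7 w.p. 3/50, …
E[payout] = (1/100)·2 + (1/50)·3 + (3/100)·4 + (1/25)·5 + (1/20)·6 + (3/50)·7 + (7/100)·8 + (2/25)·9 + (9/100)·10 + (1/10)·11 + (9/100)·12 + (2/25)·13 + (7/100)·14 + (3/50)·15 + (1/20)·16 + (1/25)·17 + (3/100)·18 + (1/50)·19 + (1/100)·20 = 11
Expected profit = 11 − 2 = 9 ≈ $9.00

$9.00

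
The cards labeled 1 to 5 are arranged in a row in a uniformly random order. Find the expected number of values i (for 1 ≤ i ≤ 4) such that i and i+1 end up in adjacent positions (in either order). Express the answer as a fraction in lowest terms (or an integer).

For each i ∈ {1,…,4}, let Xᵢ = 1 if i and i+1 are adjacent. P(Xᵢ=1) = 2·(5−1)!/5! = 2/5.
By linearity, E[ΣXᵢ] = (4)·(2/5) = 8/5.

8/5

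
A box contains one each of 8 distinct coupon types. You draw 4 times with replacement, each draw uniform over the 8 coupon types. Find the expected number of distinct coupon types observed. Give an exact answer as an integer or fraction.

Let Xⱼ=1 if type j appears at least once. P(Xⱼ=1) = 1 − ((8−1)/8)^4 = 1695/4096.
E[#distinct] = 8·1695/4096 = 1695/512.

1695/512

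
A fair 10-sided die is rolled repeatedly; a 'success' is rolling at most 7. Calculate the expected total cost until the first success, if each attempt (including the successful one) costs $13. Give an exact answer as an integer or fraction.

E[#attempts] = 1/p = 10/7; E[cost] = 13·10/7 = 130/7.

130/7 dollars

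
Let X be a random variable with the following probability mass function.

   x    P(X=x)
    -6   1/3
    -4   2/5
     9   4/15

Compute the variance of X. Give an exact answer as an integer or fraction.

E[X] = (1/3)·(-6) + (2/5)·(-4) + (4/15)·9 = -6/5
E[X²] = (1/3)·36 + (2/5)·16 + (4/15)·81 = 40
Var(X) = 40 − (-6/5)² = 964/25

964/25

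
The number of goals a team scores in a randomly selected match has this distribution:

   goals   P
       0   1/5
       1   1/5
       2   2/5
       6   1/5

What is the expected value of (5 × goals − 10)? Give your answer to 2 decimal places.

E[5x-10] = (1/5)·(-10) + (1/5)·(-5) + (2/5)·0 + (1/5)·20
     = 1 ≈ 1.00

1.00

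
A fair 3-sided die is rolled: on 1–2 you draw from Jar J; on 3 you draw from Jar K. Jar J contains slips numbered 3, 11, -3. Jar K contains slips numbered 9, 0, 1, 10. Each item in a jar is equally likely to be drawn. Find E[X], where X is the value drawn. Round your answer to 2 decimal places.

E[X | Jar J] = (3 + 11 − 3)/3 = 11/3
E[X | Jar K] = (9 + 0 + 1 + 10)/4 = 5
E[X] = (2/3)·11/3 + (1/3)·5 = 37/9 ≈ 4.11

4.11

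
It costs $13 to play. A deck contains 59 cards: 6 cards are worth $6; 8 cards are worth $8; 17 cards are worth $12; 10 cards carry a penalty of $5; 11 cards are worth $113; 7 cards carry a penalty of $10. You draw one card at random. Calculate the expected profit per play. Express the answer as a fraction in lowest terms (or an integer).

660/59 dollars

E[payout] = (6/59)·6 + (8/59)·8 + (17/59)·12 + (10/59)·(-5) + (11/59)·113 + (7/59)·(-10) = 1427/59
Expected profit = 1427/59 − 13 = 660/59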